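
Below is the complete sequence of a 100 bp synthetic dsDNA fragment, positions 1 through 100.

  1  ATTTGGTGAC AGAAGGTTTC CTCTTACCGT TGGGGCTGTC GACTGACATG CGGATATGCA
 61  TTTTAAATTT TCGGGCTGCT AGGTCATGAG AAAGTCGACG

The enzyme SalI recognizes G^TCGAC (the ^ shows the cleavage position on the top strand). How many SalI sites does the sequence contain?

GTCGAC occurs starting at positions 38, 94.
SalI cuts at 2 sites.

2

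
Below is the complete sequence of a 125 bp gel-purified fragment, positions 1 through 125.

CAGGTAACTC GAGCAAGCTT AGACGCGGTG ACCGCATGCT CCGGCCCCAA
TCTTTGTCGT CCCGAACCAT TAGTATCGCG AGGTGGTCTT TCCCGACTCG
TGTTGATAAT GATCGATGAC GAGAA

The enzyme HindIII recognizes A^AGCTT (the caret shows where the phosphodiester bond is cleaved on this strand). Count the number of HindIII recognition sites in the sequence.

1

AAGCTT occurs starting at position 15.
HindIII cuts at 1 site.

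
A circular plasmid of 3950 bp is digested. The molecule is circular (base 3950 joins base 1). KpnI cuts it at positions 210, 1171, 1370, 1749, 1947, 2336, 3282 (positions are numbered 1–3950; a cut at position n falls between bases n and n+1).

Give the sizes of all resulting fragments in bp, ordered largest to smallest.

Circular molecule, 7 cuts → 7 fragments:
  1171 − 210 = 961 bp
  1370 − 1171 = 199 bp
  1749 − 1370 = 379 bp
  1947 − 1749 = 198 bp
  2336 − 1947 = 389 bp
  3282 − 2336 = 946 bp
  wrap: 3950 − 3282 + 210 = 878 bp
Sorted largest to smallest: 961, 946, 878, 389, 379, 199, 198 bp.

961, 946, 878, 389, 379, 199, 198 bp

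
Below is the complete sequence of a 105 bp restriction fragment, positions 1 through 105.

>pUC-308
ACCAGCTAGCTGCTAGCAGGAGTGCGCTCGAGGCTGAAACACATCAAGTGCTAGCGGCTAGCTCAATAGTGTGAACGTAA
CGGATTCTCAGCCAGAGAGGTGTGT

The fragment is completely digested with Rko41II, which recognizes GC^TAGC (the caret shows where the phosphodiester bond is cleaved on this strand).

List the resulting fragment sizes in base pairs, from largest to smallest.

Rko41II sites (GCTAGC) start at positions 5, 12, 50, 57.
Rko41II cuts after base 2 of each site, so after positions 6, 13, 51, 58.
Linear molecule, 4 cuts → 5 fragments:
  1–6 → 6 bp
  7–13 → 7 bp
  14–51 → 38 bp
  52–58 → 7 bp
  59–105 → 47 bp
Sorted largest to smallest: 47, 38, 7, 7, 6 bp.

47, 38, 7, 7, 6 bp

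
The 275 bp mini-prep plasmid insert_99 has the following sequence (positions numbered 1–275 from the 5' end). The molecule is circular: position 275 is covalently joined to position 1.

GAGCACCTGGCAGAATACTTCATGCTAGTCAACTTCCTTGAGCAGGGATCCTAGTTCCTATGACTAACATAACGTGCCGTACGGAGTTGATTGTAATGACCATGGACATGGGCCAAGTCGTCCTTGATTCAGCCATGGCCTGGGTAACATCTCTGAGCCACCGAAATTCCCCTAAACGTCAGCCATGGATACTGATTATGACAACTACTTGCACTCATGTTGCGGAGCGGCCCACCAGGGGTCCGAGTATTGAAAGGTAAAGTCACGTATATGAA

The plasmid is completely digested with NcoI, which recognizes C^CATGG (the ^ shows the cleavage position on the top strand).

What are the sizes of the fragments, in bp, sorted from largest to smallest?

192, 50, 33 bp

NcoI sites (CCATGG) start at positions 100, 133, 183.
NcoI cuts after the first base of each site, so after positions 100, 133, 183.
Circular molecule, 3 cuts → 3 fragments:
  101–133 → 33 bp
  134–183 → 50 bp
  184–275 then 1–100 → 92 + 100 = 192 bp
Sorted largest to smallest: 192, 50, 33 bp.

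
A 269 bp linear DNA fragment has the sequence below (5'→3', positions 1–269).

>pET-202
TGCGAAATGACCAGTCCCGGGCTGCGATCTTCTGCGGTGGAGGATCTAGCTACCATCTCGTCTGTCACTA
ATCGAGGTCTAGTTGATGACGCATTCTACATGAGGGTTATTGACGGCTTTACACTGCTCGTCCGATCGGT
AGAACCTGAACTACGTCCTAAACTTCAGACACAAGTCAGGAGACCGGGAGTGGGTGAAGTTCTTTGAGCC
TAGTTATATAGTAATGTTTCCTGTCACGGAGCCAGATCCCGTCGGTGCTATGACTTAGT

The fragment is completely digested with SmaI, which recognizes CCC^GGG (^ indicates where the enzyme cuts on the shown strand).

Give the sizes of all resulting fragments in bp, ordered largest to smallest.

The SmaI site (CCCGGG) starts at position 16.
SmaI cuts after base 3 of each site, so after position 18.
Linear molecule, 1 cut → 2 fragments:
  1–18 → 18 bp
  19–269 → 251 bp
Sorted largest to smallest: 251, 18 bp.

251, 18 bp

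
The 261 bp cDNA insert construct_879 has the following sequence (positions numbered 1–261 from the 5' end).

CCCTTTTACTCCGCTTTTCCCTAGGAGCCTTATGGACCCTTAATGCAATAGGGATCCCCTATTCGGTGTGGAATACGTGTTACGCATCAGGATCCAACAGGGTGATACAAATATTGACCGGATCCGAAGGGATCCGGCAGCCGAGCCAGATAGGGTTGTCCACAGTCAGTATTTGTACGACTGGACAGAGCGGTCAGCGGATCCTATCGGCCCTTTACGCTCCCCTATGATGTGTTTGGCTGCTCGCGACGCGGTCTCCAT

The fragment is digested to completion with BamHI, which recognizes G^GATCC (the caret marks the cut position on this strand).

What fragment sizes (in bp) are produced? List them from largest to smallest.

BamHI sites (GGATCC) start at positions 52, 90, 120, 130, 199.
BamHI cuts after the first base of each site, so after positions 52, 90, 120, 130, 199.
Linear molecule, 5 cuts → 6 fragments:
  1–52 → 52 bp
  53–90 → 38 bp
  91–120 → 30 bp
  121–130 → 10 bp
  131–199 → 69 bp
  200–261 → 62 bp
Sorted largest to smallest: 69, 62, 52, 38, 30, 10 bp.

69, 62, 52, 38, 30, 10 bp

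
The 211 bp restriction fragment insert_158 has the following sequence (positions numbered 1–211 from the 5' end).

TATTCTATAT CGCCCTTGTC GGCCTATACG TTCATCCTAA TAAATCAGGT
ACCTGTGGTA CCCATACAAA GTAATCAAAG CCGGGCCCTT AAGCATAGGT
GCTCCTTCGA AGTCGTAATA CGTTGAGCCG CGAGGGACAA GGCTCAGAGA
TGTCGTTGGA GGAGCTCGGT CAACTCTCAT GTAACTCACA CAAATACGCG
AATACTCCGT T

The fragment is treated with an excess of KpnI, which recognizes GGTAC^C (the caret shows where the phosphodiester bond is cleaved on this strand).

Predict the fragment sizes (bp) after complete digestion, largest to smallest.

KpnI sites (GGTACC) start at positions 48, 57.
KpnI cuts after base 5 of each site (before the last base), so after positions 52, 61.
Linear molecule, 2 cuts → 3 fragments:
  1–52 → 52 bp
  53–61 → 9 bp
  62–211 → 150 bp
Sorted largest to smallest: 150, 52, 9 bp.

150, 52, 9 bp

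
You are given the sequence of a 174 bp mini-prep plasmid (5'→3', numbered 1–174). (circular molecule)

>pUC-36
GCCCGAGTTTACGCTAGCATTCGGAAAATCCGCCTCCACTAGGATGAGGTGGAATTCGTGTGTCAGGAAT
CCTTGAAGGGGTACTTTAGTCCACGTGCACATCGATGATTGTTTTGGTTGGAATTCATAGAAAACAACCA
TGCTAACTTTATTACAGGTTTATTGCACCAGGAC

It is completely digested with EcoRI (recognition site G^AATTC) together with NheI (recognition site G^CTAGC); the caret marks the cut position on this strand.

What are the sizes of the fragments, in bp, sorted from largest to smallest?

69, 66, 39 bp

EcoRI sites (GAATTC) start at positions 52, 121.
EcoRI cuts after the first base of each site, so after positions 52, 121.
The NheI site (GCTAGC) starts at position 13.
NheI cuts after the first base of each site, so after position 13.
Combined cut positions: 13, 52, 121.
Circular molecule, 3 cuts → 3 fragments:
  14–52 → 39 bp
  53–121 → 69 bp
  122–174 then 1–13 → 53 + 13 = 66 bp
Sorted largest to smallest: 69, 66, 39 bp.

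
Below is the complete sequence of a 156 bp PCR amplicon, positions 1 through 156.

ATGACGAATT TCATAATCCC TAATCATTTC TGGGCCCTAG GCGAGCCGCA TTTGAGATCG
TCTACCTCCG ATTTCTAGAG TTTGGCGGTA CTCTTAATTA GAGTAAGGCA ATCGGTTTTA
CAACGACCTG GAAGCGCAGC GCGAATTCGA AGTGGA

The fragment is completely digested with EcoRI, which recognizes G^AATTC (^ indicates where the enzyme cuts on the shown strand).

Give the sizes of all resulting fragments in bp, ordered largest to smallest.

143, 13 bp

The EcoRI site (GAATTC) starts at position 143.
EcoRI cuts after the first base of each site, so after position 143.
Linear molecule, 1 cut → 2 fragments:
  1–143 → 143 bp
  144–156 → 13 bp
Sorted largest to smallest: 143, 13 bp.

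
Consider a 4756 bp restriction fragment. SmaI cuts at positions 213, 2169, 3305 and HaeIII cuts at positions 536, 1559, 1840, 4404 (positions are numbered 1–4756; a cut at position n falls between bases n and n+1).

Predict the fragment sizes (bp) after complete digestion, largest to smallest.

1136, 1099, 1023, 352, 329, 323, 281, 213 bp

Combined cut positions (sorted): 213, 536, 1559, 1840, 2169, 3305, 4404.
Linear molecule, 7 cuts → 8 fragments:
  213 − 0 = 213 bp
  536 − 213 = 323 bp
  1559 − 536 = 1023 bp
  1840 − 1559 = 281 bp
  2169 − 1840 = 329 bp
  3305 − 2169 = 1136 bp
  4404 − 3305 = 1099 bp
  4756 − 4404 = 352 bp
Sorted largest to smallest: 1136, 1099, 1023, 352, 329, 323, 281, 213 bp.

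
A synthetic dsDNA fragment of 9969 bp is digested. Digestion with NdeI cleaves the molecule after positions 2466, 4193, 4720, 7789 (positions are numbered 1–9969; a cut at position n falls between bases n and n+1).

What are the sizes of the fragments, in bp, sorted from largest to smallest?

Linear molecule, 4 cuts → 5 fragments:
  2466 − 0 = 2466 bp
  4193 − 2466 = 1727 bp
  4720 − 4193 = 527 bp
  7789 − 4720 = 3069 bp
  9969 − 7789 = 2180 bp
Sorted largest to smallest: 3069, 2466, 2180, 1727, 527 bp.

3069, 2466, 2180, 1727, 527 bp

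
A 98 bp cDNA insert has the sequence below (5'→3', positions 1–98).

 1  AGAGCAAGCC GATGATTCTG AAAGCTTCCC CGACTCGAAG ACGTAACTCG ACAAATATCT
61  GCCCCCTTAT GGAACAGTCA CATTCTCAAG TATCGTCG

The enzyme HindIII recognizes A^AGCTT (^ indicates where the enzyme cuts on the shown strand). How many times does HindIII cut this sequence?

1

AAGCTT occurs starting at position 22.
HindIII cuts at 1 site.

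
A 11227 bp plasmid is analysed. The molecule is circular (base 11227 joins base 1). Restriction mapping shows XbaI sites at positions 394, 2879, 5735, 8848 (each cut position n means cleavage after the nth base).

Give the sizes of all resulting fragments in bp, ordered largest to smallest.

Circular molecule, 4 cuts → 4 fragments:
  2879 − 394 = 2485 bp
  5735 − 2879 = 2856 bp
  8848 − 5735 = 3113 bp
  wrap: 11227 − 8848 + 394 = 2773 bp
Sorted largest to smallest: 3113, 2856, 2773, 2485 bp.

3113, 2856, 2773, 2485 bp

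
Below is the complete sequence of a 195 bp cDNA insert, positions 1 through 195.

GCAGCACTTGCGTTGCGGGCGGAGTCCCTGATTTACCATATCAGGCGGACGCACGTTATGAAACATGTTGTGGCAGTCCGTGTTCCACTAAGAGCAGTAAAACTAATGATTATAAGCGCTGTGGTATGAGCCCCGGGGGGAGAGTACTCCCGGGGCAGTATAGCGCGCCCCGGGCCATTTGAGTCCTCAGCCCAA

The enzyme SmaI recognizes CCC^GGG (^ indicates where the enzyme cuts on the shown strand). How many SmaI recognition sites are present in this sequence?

3

CCCGGG occurs starting at positions 132, 149, 169.
SmaI cuts at 3 sites.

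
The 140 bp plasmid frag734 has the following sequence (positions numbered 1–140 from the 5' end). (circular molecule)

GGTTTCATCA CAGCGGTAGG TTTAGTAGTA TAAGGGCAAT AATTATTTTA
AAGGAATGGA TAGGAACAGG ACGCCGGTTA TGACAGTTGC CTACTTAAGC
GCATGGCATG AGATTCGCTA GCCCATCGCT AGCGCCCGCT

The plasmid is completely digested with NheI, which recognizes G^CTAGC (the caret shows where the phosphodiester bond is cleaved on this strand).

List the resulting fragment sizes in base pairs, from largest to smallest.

129, 11 bp

NheI sites (GCTAGC) start at positions 117, 128.
NheI cuts after the first base of each site, so after positions 117, 128.
Circular molecule, 2 cuts → 2 fragments:
  118–128 → 11 bp
  129–140 then 1–117 → 12 + 117 = 129 bp
Sorted largest to smallest: 129, 11 bp.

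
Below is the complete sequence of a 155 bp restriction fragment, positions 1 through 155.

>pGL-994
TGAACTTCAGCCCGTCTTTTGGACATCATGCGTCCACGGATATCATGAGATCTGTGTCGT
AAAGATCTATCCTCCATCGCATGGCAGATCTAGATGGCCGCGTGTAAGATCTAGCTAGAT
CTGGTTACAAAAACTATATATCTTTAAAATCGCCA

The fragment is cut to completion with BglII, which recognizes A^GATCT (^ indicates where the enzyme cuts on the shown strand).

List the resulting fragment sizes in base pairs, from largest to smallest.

48, 38, 23, 21, 15, 10 bp

BglII sites (AGATCT) start at positions 48, 63, 86, 107, 117.
BglII cuts after the first base of each site, so after positions 48, 63, 86, 107, 117.
Linear molecule, 5 cuts → 6 fragments:
  1–48 → 48 bp
  49–63 → 15 bp
  64–86 → 23 bp
  87–107 → 21 bp
  108–117 → 10 bp
  118–155 → 38 bp
Sorted largest to smallest: 48, 38, 23, 21, 15, 10 bp.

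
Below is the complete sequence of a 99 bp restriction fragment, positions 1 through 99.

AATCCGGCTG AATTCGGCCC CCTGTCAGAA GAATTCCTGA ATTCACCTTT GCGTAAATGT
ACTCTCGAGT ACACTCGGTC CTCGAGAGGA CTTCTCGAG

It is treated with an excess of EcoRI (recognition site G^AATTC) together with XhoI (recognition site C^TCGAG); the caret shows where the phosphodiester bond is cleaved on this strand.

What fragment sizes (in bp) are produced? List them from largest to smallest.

EcoRI sites (GAATTC) start at positions 10, 31, 39.
EcoRI cuts after the first base of each site, so after positions 10, 31, 39.
XhoI sites (CTCGAG) start at positions 64, 81, 94.
XhoI cuts after the first base of each site, so after positions 64, 81, 94.
Combined cut positions: 10, 31, 39, 64, 81, 94.
Linear molecule, 6 cuts → 7 fragments:
  1–10 → 10 bp
  11–31 → 21 bp
  32–39 → 8 bp
  40–64 → 25 bp
  65–81 → 17 bp
  82–94 → 13 bp
  95–99 → 5 bp
Sorted largest to smallest: 25, 21, 17, 13, 10, 8, 5 bp.

25, 21, 17, 13, 10, 8, 5 bp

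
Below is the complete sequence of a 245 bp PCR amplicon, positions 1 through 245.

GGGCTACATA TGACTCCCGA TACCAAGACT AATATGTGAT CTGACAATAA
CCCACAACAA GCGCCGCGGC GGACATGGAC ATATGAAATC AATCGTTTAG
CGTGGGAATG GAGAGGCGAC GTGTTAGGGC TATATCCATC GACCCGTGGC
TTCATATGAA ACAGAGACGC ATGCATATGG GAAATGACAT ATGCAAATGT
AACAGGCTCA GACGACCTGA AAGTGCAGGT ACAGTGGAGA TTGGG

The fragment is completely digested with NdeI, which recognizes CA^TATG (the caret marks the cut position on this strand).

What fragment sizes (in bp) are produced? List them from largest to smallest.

NdeI sites (CATATG) start at positions 7, 80, 153, 174, 188.
NdeI cuts after base 2 of each site, so after positions 8, 81, 154, 175, 189.
Linear molecule, 5 cuts → 6 fragments:
  1–8 → 8 bp
  9–81 → 73 bp
  82–154 → 73 bp
  155–175 → 21 bp
  176–189 → 14 bp
  190–245 → 56 bp
Sorted largest to smallest: 73, 73, 56, 21, 14, 8 bp.

73, 73, 56, 21, 14, 8 bp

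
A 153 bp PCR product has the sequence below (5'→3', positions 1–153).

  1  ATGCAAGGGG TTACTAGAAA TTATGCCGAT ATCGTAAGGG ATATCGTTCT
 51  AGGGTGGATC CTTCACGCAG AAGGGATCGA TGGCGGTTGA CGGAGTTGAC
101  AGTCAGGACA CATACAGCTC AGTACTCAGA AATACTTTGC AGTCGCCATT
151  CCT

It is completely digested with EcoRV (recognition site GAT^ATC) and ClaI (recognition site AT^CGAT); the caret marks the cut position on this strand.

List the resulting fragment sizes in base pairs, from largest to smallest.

76, 35, 30, 12 bp

EcoRV sites (GATATC) start at positions 28, 40.
EcoRV cuts after base 3 of each site, so after positions 30, 42.
The ClaI site (ATCGAT) starts at position 76.
ClaI cuts after base 2 of each site, so after position 77.
Combined cut positions: 30, 42, 77.
Linear molecule, 3 cuts → 4 fragments:
  1–30 → 30 bp
  31–42 → 12 bp
  43–77 → 35 bp
  78–153 → 76 bp
Sorted largest to smallest: 76, 35, 30, 12 bp.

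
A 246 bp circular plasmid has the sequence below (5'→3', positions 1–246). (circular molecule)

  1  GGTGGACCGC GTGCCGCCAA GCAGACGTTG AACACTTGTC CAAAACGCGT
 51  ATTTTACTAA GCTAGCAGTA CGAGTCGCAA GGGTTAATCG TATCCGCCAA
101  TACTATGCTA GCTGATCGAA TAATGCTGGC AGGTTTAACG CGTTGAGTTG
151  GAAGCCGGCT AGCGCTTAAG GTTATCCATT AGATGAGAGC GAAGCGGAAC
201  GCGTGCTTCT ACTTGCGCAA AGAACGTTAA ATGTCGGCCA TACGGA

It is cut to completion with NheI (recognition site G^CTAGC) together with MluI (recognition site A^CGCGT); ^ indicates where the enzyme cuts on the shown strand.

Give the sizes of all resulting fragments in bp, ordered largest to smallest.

92, 46, 41, 31, 20, 16 bp

NheI sites (GCTAGC) start at positions 61, 107, 158.
NheI cuts after the first base of each site, so after positions 61, 107, 158.
MluI sites (ACGCGT) start at positions 45, 138, 199.
MluI cuts after the first base of each site, so after positions 45, 138, 199.
Combined cut positions: 45, 61, 107, 138, 158, 199.
Circular molecule, 6 cuts → 6 fragments:
  46–61 → 16 bp
  62–107 → 46 bp
  108–138 → 31 bp
  139–158 → 20 bp
  159–199 → 41 bp
  200–246 then 1–45 → 47 + 45 = 92 bp
Sorted largest to smallest: 92, 46, 41, 31, 20, 16 bp.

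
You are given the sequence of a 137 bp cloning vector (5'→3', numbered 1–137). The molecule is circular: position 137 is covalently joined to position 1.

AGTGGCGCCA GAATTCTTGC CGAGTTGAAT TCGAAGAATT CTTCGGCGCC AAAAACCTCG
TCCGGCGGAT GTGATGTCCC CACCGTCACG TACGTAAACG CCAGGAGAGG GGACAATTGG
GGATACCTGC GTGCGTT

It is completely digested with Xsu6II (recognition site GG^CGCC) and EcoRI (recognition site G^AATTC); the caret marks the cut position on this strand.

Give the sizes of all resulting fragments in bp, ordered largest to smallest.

96, 16, 10, 9, 6 bp

Xsu6II sites (GGCGCC) start at positions 4, 45.
Xsu6II cuts after base 2 of each site, so after positions 5, 46.
EcoRI sites (GAATTC) start at positions 11, 27, 36.
EcoRI cuts after the first base of each site, so after positions 11, 27, 36.
Combined cut positions: 5, 11, 27, 36, 46.
Circular molecule, 5 cuts → 5 fragments:
  6–11 → 6 bp
  12–27 → 16 bp
  28–36 → 9 bp
  37–46 → 10 bp
  47–137 then 1–5 → 91 + 5 = 96 bp
Sorted largest to smallest: 96, 16, 10, 9, 6 bp.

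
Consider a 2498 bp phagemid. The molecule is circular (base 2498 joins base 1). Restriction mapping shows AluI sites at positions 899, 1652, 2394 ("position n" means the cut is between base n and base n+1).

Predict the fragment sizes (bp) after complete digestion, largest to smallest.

Circular molecule, 3 cuts → 3 fragments:
  1652 − 899 = 753 bp
  2394 − 1652 = 742 bp
  wrap: 2498 − 2394 + 899 = 1003 bp
Sorted largest to smallest: 1003, 753, 742 bp.

1003, 753, 742 bp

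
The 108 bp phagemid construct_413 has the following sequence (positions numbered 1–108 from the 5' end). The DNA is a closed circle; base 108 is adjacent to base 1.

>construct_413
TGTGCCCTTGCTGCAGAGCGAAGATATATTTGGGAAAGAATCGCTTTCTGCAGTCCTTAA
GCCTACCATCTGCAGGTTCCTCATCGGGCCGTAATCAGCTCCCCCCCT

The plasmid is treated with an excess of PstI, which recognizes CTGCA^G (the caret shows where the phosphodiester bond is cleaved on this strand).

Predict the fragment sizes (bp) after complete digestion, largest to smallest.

PstI sites (CTGCAG) start at positions 11, 48, 70.
PstI cuts after base 5 of each site (before the last base), so after positions 15, 52, 74.
Circular molecule, 3 cuts → 3 fragments:
  16–52 → 37 bp
  53–74 → 22 bp
  75–108 then 1–15 → 34 + 15 = 49 bp
Sorted largest to smallest: 49, 37, 22 bp.

49, 37, 22 bp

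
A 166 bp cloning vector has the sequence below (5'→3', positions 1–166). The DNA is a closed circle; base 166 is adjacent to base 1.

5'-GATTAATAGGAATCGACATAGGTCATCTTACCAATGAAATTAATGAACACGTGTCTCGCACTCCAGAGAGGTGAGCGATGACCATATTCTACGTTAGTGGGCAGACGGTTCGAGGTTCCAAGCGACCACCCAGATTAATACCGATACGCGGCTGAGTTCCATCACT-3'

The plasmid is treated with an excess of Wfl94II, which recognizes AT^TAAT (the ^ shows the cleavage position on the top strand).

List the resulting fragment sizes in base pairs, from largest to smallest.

95, 37, 34 bp

Wfl94II sites (ATTAAT) start at positions 2, 39, 134.
Wfl94II cuts after base 2 of each site, so after positions 3, 40, 135.
Circular molecule, 3 cuts → 3 fragments:
  4–40 → 37 bp
  41–135 → 95 bp
  136–166 then 1–3 → 31 + 3 = 34 bp
Sorted largest to smallest: 95, 37, 34 bp.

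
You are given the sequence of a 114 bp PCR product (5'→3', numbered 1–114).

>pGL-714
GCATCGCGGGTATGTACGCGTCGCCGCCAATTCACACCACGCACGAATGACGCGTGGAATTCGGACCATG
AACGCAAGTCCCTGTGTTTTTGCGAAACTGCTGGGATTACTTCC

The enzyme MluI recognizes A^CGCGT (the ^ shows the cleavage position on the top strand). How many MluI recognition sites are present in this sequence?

2

ACGCGT occurs starting at positions 16, 50.
MluI cuts at 2 sites.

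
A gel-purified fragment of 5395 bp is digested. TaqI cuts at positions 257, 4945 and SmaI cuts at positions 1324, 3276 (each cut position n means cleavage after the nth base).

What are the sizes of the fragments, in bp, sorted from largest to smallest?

1952, 1669, 1067, 450, 257 bp

Combined cut positions (sorted): 257, 1324, 3276, 4945.
Linear molecule, 4 cuts → 5 fragments:
  257 − 0 = 257 bp
  1324 − 257 = 1067 bp
  3276 − 1324 = 1952 bp
  4945 − 3276 = 1669 bp
  5395 − 4945 = 450 bp
Sorted largest to smallest: 1952, 1669, 1067, 450, 257 bp.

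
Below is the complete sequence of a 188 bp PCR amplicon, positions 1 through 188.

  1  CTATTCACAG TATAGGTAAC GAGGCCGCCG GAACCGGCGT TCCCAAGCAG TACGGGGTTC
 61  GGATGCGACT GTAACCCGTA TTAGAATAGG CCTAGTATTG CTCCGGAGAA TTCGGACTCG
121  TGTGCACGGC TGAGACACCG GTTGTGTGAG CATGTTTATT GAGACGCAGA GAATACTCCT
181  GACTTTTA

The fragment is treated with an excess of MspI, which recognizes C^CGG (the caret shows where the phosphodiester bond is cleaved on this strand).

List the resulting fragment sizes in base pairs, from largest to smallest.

MspI sites (CCGG) start at positions 28, 34, 103, 138.
MspI cuts after the first base of each site, so after positions 28, 34, 103, 138.
Linear molecule, 4 cuts → 5 fragments:
  1–28 → 28 bp
  29–34 → 6 bp
  35–103 → 69 bp
  104–138 → 35 bp
  139–188 → 50 bp
Sorted largest to smallest: 69, 50, 35, 28, 6 bp.

69, 50, 35, 28, 6 bp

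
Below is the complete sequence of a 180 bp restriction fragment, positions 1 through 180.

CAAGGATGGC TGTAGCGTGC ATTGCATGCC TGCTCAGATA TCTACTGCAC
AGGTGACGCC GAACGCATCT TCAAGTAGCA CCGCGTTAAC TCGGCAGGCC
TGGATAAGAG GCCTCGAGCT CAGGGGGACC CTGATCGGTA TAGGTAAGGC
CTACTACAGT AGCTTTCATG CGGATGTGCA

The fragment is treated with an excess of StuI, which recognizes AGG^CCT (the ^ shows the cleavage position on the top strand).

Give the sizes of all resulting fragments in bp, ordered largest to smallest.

98, 38, 31, 13 bp

StuI sites (AGGCCT) start at positions 96, 109, 147.
StuI cuts after base 3 of each site, so after positions 98, 111, 149.
Linear molecule, 3 cuts → 4 fragments:
  1–98 → 98 bp
  99–111 → 13 bp
  112–149 → 38 bp
  150–180 → 31 bp
Sorted largest to smallest: 98, 38, 31, 13 bp.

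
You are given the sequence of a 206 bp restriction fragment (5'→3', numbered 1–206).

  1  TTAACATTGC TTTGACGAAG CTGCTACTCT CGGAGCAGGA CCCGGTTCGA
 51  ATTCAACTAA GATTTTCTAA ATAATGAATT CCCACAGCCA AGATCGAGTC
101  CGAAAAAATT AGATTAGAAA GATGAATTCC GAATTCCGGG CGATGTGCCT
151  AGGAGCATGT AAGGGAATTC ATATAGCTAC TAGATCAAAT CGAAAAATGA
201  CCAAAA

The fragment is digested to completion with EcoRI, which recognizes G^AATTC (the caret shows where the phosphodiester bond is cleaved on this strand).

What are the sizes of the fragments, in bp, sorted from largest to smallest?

EcoRI sites (GAATTC) start at positions 49, 76, 124, 131, 165.
EcoRI cuts after the first base of each site, so after positions 49, 76, 124, 131, 165.
Linear molecule, 5 cuts → 6 fragments:
  1–49 → 49 bp
  50–76 → 27 bp
  77–124 → 48 bp
  125–131 → 7 bp
  132–165 → 34 bp
  166–206 → 41 bp
Sorted largest to smallest: 49, 48, 41, 34, 27, 7 bp.

49, 48, 41, 34, 27, 7 bp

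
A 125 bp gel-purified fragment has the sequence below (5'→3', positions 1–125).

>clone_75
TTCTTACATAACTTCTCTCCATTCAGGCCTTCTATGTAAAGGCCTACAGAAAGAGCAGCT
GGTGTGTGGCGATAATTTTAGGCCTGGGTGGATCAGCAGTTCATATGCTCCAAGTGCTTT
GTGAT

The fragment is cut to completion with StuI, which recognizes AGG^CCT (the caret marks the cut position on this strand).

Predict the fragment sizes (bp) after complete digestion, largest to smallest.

StuI sites (AGGCCT) start at positions 25, 40, 80.
StuI cuts after base 3 of each site, so after positions 27, 42, 82.
Linear molecule, 3 cuts → 4 fragments:
  1–27 → 27 bp
  28–42 → 15 bp
  43–82 → 40 bp
  83–125 → 43 bp
Sorted largest to smallest: 43, 40, 27, 15 bp.

43, 40, 27, 15 bp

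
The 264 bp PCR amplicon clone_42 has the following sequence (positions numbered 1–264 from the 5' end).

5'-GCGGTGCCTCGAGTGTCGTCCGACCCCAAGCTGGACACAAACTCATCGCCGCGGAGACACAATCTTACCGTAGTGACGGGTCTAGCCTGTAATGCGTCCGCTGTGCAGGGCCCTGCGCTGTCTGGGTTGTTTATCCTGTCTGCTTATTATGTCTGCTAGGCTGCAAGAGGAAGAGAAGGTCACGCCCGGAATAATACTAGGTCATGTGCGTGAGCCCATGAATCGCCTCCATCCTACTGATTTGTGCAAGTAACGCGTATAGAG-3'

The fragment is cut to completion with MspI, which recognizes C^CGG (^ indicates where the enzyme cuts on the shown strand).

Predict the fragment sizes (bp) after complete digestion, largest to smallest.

The MspI site (CCGG) starts at position 186.
MspI cuts after the first base of each site, so after position 186.
Linear molecule, 1 cut → 2 fragments:
  1–186 → 186 bp
  187–264 → 78 bp
Sorted largest to smallest: 186, 78 bp.

186, 78 bp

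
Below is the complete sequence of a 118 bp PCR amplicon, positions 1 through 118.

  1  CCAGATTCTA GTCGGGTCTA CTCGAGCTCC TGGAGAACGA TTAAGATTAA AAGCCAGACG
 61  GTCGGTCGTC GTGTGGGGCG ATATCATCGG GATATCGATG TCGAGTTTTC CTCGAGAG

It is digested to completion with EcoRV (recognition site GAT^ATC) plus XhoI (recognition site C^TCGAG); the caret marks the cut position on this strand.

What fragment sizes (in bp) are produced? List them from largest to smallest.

61, 21, 18, 11, 7 bp

EcoRV sites (GATATC) start at positions 80, 91.
EcoRV cuts after base 3 of each site, so after positions 82, 93.
XhoI sites (CTCGAG) start at positions 21, 111.
XhoI cuts after the first base of each site, so after positions 21, 111.
Combined cut positions: 21, 82, 93, 111.
Linear molecule, 4 cuts → 5 fragments:
  1–21 → 21 bp
  22–82 → 61 bp
  83–93 → 11 bp
  94–111 → 18 bp
  112–118 → 7 bp
Sorted largest to smallest: 61, 21, 18, 11, 7 bp.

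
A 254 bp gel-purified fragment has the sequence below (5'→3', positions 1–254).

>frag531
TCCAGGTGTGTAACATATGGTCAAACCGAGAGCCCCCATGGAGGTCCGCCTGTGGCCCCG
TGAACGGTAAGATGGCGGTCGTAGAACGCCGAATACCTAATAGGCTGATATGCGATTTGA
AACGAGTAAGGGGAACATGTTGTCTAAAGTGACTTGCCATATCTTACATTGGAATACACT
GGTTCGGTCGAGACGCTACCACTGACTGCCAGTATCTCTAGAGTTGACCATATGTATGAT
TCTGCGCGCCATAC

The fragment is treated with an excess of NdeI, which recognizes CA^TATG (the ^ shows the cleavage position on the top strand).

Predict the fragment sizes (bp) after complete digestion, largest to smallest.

NdeI sites (CATATG) start at positions 14, 229.
NdeI cuts after base 2 of each site, so after positions 15, 230.
Linear molecule, 2 cuts → 3 fragments:
  1–15 → 15 bp
  16–230 → 215 bp
  231–254 → 24 bp
Sorted largest to smallest: 215, 24, 15 bp.

215, 24, 15 bp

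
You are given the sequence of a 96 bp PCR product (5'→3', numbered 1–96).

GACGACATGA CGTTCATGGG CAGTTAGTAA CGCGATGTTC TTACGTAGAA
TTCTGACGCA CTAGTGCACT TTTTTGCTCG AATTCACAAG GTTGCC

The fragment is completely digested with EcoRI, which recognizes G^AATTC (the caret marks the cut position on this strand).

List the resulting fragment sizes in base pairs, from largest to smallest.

EcoRI sites (GAATTC) start at positions 48, 80.
EcoRI cuts after the first base of each site, so after positions 48, 80.
Linear molecule, 2 cuts → 3 fragments:
  1–48 → 48 bp
  49–80 → 32 bp
  81–96 → 16 bp
Sorted largest to smallest: 48, 32, 16 bp.

48, 32, 16 bp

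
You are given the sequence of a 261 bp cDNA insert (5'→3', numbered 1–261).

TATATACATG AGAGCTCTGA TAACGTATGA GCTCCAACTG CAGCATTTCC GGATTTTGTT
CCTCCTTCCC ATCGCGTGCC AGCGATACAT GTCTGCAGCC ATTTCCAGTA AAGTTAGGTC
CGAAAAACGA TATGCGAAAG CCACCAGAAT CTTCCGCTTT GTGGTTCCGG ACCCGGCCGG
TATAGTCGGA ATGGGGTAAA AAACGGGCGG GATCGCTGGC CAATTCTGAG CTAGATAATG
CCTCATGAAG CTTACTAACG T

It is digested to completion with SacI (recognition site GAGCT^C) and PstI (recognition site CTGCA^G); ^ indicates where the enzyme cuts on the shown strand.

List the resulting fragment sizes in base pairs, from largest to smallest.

164, 55, 17, 16, 9 bp

SacI sites (GAGCTC) start at positions 12, 29.
SacI cuts after base 5 of each site (before the last base), so after positions 16, 33.
PstI sites (CTGCAG) start at positions 38, 93.
PstI cuts after base 5 of each site (before the last base), so after positions 42, 97.
Combined cut positions: 16, 33, 42, 97.
Linear molecule, 4 cuts → 5 fragments:
  1–16 → 16 bp
  17–33 → 17 bp
  34–42 → 9 bp
  43–97 → 55 bp
  98–261 → 164 bp
Sorted largest to smallest: 164, 55, 17, 16, 9 bp.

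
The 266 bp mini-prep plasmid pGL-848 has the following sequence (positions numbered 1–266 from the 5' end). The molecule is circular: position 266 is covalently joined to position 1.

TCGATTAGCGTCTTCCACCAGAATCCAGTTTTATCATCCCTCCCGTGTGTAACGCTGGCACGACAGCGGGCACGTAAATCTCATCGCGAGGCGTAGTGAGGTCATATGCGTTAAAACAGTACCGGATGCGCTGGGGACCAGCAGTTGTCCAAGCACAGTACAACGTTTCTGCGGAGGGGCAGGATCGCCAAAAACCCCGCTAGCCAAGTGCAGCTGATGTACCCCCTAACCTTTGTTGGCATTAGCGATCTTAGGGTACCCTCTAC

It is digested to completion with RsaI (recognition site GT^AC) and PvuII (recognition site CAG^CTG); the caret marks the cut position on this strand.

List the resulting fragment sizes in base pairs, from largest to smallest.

RsaI sites (GTAC) start at positions 119, 158, 219, 256.
RsaI cuts after base 2 of each site, so after positions 120, 159, 220, 257.
The PvuII site (CAGCTG) starts at position 211.
PvuII cuts after base 3 of each site, so after position 213.
Combined cut positions: 120, 159, 213, 220, 257.
Circular molecule, 5 cuts → 5 fragments:
  121–159 → 39 bp
  160–213 → 54 bp
  214–220 → 7 bp
  221–257 → 37 bp
  258–266 then 1–120 → 9 + 120 = 129 bp
Sorted largest to smallest: 129, 54, 39, 37, 7 bp.

129, 54, 39, 37, 7 bp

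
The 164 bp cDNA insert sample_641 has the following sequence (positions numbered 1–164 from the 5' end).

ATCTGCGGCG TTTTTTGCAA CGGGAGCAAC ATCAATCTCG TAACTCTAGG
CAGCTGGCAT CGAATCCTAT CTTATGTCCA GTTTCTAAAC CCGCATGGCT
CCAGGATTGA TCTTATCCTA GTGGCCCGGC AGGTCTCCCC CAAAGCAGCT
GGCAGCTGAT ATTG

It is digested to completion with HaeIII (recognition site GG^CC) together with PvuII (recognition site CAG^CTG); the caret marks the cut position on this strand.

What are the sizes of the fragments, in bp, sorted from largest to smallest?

The HaeIII site (GGCC) starts at position 123.
HaeIII cuts after base 2 of each site, so after position 124.
PvuII sites (CAGCTG) start at positions 51, 146, 153.
PvuII cuts after base 3 of each site, so after positions 53, 148, 155.
Combined cut positions: 53, 124, 148, 155.
Linear molecule, 4 cuts → 5 fragments:
  1–53 → 53 bp
  54–124 → 71 bp
  125–148 → 24 bp
  149–155 → 7 bp
  156–164 → 9 bp
Sorted largest to smallest: 71, 53, 24, 9, 7 bp.

71, 53, 24, 9, 7 bp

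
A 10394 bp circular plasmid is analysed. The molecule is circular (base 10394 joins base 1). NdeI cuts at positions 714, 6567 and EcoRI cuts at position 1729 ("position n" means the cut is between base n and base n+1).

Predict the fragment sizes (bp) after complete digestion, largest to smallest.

Combined cut positions (sorted): 714, 1729, 6567.
Circular molecule, 3 cuts → 3 fragments:
  1729 − 714 = 1015 bp
  6567 − 1729 = 4838 bp
  wrap: 10394 − 6567 + 714 = 4541 bp
Sorted largest to smallest: 4838, 4541, 1015 bp.

4838, 4541, 1015 bp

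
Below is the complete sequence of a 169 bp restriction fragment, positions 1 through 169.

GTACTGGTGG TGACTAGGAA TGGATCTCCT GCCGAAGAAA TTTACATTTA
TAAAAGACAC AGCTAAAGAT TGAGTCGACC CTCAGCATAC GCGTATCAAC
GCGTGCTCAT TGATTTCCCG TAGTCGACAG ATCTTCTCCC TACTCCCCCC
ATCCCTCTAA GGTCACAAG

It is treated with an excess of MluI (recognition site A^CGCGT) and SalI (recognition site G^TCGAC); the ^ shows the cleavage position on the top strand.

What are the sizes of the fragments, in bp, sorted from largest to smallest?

74, 46, 24, 15, 10 bp

MluI sites (ACGCGT) start at positions 89, 99.
MluI cuts after the first base of each site, so after positions 89, 99.
SalI sites (GTCGAC) start at positions 74, 123.
SalI cuts after the first base of each site, so after positions 74, 123.
Combined cut positions: 74, 89, 99, 123.
Linear molecule, 4 cuts → 5 fragments:
  1–74 → 74 bp
  75–89 → 15 bp
  90–99 → 10 bp
  100–123 → 24 bp
  124–169 → 46 bp
Sorted largest to smallest: 74, 46, 24, 15, 10 bp.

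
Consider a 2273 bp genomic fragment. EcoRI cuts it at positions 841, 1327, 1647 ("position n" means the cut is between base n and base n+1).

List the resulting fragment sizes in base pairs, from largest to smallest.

841, 626, 486, 320 bp

Linear molecule, 3 cuts → 4 fragments:
  841 − 0 = 841 bp
  1327 − 841 = 486 bp
  1647 − 1327 = 320 bp
  2273 − 1647 = 626 bp
Sorted largest to smallest: 841, 626, 486, 320 bp.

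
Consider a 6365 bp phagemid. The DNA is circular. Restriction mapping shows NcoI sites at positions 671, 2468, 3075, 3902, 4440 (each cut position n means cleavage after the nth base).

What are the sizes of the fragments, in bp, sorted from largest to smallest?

Circular molecule, 5 cuts → 5 fragments:
  2468 − 671 = 1797 bp
  3075 − 2468 = 607 bp
  3902 − 3075 = 827 bp
  4440 − 3902 = 538 bp
  wrap: 6365 − 4440 + 671 = 2596 bp
Sorted largest to smallest: 2596, 1797, 827, 607, 538 bp.

2596, 1797, 827, 607, 538 bp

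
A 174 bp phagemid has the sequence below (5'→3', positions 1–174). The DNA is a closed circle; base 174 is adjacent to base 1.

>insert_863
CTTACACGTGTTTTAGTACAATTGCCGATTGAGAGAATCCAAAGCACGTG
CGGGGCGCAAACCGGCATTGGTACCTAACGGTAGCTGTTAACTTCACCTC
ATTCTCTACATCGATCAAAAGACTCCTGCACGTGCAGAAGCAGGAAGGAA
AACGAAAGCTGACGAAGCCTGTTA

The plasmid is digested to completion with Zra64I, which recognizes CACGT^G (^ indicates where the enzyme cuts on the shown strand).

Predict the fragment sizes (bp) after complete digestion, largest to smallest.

Zra64I sites (CACGTG) start at positions 5, 45, 129.
Zra64I cuts after base 5 of each site (before the last base), so after positions 9, 49, 133.
Circular molecule, 3 cuts → 3 fragments:
  10–49 → 40 bp
  50–133 → 84 bp
  134–174 then 1–9 → 41 + 9 = 50 bp
Sorted largest to smallest: 84, 50, 40 bp.

84, 50, 40 bp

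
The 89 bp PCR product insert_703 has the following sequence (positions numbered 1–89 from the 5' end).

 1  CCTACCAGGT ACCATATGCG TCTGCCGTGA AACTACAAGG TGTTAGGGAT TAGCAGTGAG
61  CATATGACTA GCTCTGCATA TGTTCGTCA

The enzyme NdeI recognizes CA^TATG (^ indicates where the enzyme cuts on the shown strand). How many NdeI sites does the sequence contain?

CATATG occurs starting at positions 13, 61, 77.
NdeI cuts at 3 sites.

3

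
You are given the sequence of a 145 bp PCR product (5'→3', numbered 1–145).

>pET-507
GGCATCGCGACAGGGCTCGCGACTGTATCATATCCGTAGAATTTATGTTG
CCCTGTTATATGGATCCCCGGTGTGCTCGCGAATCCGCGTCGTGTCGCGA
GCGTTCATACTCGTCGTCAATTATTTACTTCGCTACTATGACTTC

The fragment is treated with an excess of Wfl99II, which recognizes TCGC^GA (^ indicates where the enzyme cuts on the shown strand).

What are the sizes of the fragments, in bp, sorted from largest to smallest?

Wfl99II sites (TCGCGA) start at positions 5, 17, 77, 95.
Wfl99II cuts after base 4 of each site, so after positions 8, 20, 80, 98.
Linear molecule, 4 cuts → 5 fragments:
  1–8 → 8 bp
  9–20 → 12 bp
  21–80 → 60 bp
  81–98 → 18 bp
  99–145 → 47 bp
Sorted largest to smallest: 60, 47, 18, 12, 8 bp.

60, 47, 18, 12, 8 bp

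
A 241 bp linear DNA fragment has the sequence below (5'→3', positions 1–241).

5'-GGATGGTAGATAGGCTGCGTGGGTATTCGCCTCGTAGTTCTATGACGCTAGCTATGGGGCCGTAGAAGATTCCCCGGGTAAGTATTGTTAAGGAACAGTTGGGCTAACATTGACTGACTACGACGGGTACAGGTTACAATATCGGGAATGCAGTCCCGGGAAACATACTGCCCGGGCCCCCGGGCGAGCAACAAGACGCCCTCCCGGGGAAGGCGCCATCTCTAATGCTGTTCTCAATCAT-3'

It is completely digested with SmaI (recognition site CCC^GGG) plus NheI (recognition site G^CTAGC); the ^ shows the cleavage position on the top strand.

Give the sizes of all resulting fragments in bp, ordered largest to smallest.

SmaI sites (CCCGGG) start at positions 73, 155, 171, 179, 203.
SmaI cuts after base 3 of each site, so after positions 75, 157, 173, 181, 205.
The NheI site (GCTAGC) starts at position 47.
NheI cuts after the first base of each site, so after position 47.
Combined cut positions: 47, 75, 157, 173, 181, 205.
Linear molecule, 6 cuts → 7 fragments:
  1–47 → 47 bp
  48–75 → 28 bp
  76–157 → 82 bp
  158–173 → 16 bp
  174–181 → 8 bp
  182–205 → 24 bp
  206–241 → 36 bp
Sorted largest to smallest: 82, 47, 36, 28, 24, 16, 8 bp.

82, 47, 36, 28, 24, 16, 8 bp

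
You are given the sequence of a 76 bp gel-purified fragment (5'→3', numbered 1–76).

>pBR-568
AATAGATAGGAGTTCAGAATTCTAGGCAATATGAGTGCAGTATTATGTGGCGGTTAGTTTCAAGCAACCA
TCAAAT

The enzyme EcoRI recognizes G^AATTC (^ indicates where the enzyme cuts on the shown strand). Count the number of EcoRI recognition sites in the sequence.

GAATTC occurs starting at position 17.
EcoRI cuts at 1 site.

1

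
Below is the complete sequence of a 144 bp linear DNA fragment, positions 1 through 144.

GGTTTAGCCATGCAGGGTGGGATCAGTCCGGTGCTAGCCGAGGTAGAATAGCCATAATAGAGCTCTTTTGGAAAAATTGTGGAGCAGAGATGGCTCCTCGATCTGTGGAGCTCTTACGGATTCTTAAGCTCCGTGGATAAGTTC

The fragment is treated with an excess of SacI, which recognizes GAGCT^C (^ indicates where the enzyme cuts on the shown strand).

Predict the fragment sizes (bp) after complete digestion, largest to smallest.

64, 48, 32 bp

SacI sites (GAGCTC) start at positions 60, 108.
SacI cuts after base 5 of each site (before the last base), so after positions 64, 112.
Linear molecule, 2 cuts → 3 fragments:
  1–64 → 64 bp
  65–112 → 48 bp
  113–144 → 32 bp
Sorted largest to smallest: 64, 48, 32 bp.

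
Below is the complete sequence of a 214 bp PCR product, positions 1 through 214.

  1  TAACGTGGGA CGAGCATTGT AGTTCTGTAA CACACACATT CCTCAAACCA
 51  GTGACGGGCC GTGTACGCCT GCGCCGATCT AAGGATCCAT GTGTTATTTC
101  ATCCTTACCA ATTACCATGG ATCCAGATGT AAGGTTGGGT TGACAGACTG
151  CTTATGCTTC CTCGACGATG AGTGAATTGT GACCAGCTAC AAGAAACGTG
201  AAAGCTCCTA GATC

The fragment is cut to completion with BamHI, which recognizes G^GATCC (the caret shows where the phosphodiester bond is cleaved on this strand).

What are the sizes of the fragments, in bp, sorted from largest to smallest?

BamHI sites (GGATCC) start at positions 83, 119.
BamHI cuts after the first base of each site, so after positions 83, 119.
Linear molecule, 2 cuts → 3 fragments:
  1–83 → 83 bp
  84–119 → 36 bp
  120–214 → 95 bp
Sorted largest to smallest: 95, 83, 36 bp.

95, 83, 36 bp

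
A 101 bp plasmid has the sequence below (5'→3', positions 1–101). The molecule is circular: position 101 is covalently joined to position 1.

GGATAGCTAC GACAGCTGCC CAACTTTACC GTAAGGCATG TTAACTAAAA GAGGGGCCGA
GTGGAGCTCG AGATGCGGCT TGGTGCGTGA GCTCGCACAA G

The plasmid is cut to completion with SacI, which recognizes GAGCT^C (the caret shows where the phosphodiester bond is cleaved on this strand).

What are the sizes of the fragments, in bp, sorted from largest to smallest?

76, 25 bp

SacI sites (GAGCTC) start at positions 64, 89.
SacI cuts after base 5 of each site (before the last base), so after positions 68, 93.
Circular molecule, 2 cuts → 2 fragments:
  69–93 → 25 bp
  94–101 then 1–68 → 8 + 68 = 76 bp
Sorted largest to smallest: 76, 25 bp.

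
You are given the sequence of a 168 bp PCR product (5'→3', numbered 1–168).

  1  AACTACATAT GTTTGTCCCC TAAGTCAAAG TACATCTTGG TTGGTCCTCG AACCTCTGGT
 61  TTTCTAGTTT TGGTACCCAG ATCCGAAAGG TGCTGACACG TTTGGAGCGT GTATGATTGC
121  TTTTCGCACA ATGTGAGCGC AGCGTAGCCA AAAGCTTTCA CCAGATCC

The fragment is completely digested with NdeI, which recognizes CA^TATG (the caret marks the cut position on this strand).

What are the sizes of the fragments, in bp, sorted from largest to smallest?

161, 7 bp

The NdeI site (CATATG) starts at position 6.
NdeI cuts after base 2 of each site, so after position 7.
Linear molecule, 1 cut → 2 fragments:
  1–7 → 7 bp
  8–168 → 161 bp
Sorted largest to smallest: 161, 7 bp.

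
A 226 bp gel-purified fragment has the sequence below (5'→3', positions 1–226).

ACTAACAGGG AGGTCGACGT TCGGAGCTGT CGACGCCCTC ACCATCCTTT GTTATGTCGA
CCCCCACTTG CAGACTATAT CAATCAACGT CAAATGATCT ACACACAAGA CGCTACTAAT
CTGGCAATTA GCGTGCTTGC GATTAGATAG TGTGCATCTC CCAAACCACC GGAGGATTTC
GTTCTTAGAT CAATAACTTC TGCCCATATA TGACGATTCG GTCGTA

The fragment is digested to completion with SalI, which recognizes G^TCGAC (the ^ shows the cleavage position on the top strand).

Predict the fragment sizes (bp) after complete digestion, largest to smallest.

SalI sites (GTCGAC) start at positions 13, 29, 56.
SalI cuts after the first base of each site, so after positions 13, 29, 56.
Linear molecule, 3 cuts → 4 fragments:
  1–13 → 13 bp
  14–29 → 16 bp
  30–56 → 27 bp
  57–226 → 170 bp
Sorted largest to smallest: 170, 27, 16, 13 bp.

170, 27, 16, 13 bp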